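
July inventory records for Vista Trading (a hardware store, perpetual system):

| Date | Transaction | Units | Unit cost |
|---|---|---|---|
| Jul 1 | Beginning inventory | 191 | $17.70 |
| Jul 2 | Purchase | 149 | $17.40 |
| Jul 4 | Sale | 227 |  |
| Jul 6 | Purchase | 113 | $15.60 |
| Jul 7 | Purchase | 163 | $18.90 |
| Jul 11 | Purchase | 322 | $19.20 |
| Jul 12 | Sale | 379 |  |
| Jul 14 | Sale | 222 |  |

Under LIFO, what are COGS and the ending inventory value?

Jul 4, 227 sold [LIFO — newest first]: 149 @ $17.40 + 78 @ $17.70 = $3,973.20
Jul 12, 379 sold [LIFO — newest first]: 322 @ $19.20 + 57 @ $18.90 = $7,259.70
Jul 14, 222 sold [LIFO — newest first]: 106 @ $18.90 + 113 @ $15.60 + 3 @ $17.70 = $3,819.30
Total COGS = $3,973.20 + $7,259.70 + $3,819.30 = $15,052.20
Ending inventory: 110 @ $17.70 = $1,947.00
Check: goods available $16,999.20 = COGS $15,052.20 + ending $1,947.00

COGS = $15,052.20; ending inventory = $1,947.00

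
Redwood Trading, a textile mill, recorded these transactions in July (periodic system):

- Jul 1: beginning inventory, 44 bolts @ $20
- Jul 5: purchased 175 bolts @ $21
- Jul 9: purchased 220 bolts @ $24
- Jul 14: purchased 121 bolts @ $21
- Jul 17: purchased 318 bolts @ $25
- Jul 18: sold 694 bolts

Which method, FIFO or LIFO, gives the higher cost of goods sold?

LIFO

FIFO COGS: 44 @ $20 + 175 @ $21 + 220 @ $24 + 121 @ $21 + 134 @ $25 = $15,726
LIFO COGS: 318 @ $25 + 121 @ $21 + 220 @ $24 + 35 @ $21 = $16,506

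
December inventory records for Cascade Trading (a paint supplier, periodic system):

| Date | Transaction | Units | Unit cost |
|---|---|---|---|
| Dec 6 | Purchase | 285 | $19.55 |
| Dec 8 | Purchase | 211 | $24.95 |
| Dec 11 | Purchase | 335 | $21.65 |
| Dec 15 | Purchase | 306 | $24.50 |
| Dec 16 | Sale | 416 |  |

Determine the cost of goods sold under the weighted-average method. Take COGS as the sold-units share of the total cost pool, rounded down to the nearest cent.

COGS = $9,361.26

Dec 16, sell 416: 416/1137 × $25,585.95 → $9,361.26
Ending inventory (cost pool remaining) = $16,224.69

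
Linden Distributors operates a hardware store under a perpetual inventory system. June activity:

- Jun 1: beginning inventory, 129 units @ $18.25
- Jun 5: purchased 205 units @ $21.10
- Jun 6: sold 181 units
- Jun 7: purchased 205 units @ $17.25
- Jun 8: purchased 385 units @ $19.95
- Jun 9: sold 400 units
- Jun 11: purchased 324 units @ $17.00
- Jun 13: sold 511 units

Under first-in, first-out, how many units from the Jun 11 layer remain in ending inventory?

Jun 6, 181 sold [FIFO — oldest first]: 129 @ $18.25 + 52 @ $21.10 = $3,451.45
Jun 9, 400 sold [FIFO — oldest first]: 153 @ $21.10 + 205 @ $17.25 + 42 @ $19.95 = $7,602.45
Jun 13, 511 sold [FIFO — oldest first]: 343 @ $19.95 + 168 @ $17.00 = $9,698.85
Total COGS = $3,451.45 + $7,602.45 + $9,698.85 = $20,752.75
Ending inventory: 156 @ $17.00 = $2,652.00

156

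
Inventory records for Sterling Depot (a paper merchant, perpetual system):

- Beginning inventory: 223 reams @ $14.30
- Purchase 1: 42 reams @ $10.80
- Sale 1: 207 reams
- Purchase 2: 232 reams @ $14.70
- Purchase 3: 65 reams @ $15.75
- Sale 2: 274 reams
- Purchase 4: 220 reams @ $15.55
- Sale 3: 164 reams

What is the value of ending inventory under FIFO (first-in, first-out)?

Sale 1 (207) [FIFO — oldest first]: 207 @ $14.30 = $2,960.10
Sale 2 (274) [FIFO — oldest first]: 16 @ $14.30 + 42 @ $10.80 + 216 @ $14.70 = $3,857.60
Sale 3 (164) [FIFO — oldest first]: 16 @ $14.70 + 65 @ $15.75 + 83 @ $15.55 = $2,549.60
Total COGS = $2,960.10 + $3,857.60 + $2,549.60 = $9,367.30
Ending inventory: 137 @ $15.55 = $2,130.35

Ending inventory = $2,130.35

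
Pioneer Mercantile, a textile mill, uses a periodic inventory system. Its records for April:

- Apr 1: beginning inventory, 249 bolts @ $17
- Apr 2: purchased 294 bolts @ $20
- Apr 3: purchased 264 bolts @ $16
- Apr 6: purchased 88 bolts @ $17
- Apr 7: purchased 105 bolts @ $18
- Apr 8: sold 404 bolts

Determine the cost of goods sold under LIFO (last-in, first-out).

COGS = $6,762

Apr 8, 404 sold [LIFO — newest first]: 105 @ $18 + 88 @ $17 + 211 @ $16 = $6,762
Ending inventory: 249 @ $17 + 294 @ $20 + 53 @ $16 = $10,961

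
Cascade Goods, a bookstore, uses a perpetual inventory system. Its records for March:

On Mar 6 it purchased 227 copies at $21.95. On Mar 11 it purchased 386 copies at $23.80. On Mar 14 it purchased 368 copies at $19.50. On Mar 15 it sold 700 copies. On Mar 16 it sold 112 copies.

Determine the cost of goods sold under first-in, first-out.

Mar 15, 700 sold [FIFO — oldest first]: 227 @ $21.95 + 386 @ $23.80 + 87 @ $19.50 = $15,865.95
Mar 16, 112 sold [FIFO — oldest first]: 112 @ $19.50 = $2,184.00
Total COGS = $15,865.95 + $2,184.00 = $18,049.95
Ending inventory: 169 @ $19.50 = $3,295.50

COGS = $18,049.95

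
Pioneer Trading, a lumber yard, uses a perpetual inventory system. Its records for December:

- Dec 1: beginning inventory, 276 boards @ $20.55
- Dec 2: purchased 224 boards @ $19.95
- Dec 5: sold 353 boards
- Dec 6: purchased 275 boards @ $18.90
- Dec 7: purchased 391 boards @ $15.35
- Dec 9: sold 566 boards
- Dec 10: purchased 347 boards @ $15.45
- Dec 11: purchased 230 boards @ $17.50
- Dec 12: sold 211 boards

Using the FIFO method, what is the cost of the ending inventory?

Dec 5, 353 sold [FIFO — oldest first]: 276 @ $20.55 + 77 @ $19.95 = $7,207.95
Dec 9, 566 sold [FIFO — oldest first]: 147 @ $19.95 + 275 @ $18.90 + 144 @ $15.35 = $10,340.55
Dec 12, 211 sold [FIFO — oldest first]: 211 @ $15.35 = $3,238.85
Total COGS = $7,207.95 + $10,340.55 + $3,238.85 = $20,787.35
Ending inventory: 36 @ $15.35 + 347 @ $15.45 + 230 @ $17.50 = $9,938.75

Ending inventory = $9,938.75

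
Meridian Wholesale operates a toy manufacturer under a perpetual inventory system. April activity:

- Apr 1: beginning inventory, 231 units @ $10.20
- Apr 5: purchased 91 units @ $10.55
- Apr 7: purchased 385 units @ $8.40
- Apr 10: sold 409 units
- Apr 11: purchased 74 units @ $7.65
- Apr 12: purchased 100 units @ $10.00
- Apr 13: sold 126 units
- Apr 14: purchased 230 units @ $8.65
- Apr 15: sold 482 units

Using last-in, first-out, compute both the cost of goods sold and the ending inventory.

COGS = $9,147.05; ending inventory = $958.80

Apr 10, 409 sold [LIFO — newest first]: 385 @ $8.40 + 24 @ $10.55 = $3,487.20
Apr 13, 126 sold [LIFO — newest first]: 100 @ $10.00 + 26 @ $7.65 = $1,198.90
Apr 15, 482 sold [LIFO — newest first]: 230 @ $8.65 + 48 @ $7.65 + 67 @ $10.55 + 137 @ $10.20 = $4,460.95
Total COGS = $3,487.20 + $1,198.90 + $4,460.95 = $9,147.05
Ending inventory: 94 @ $10.20 = $958.80
Check: goods available $10,105.85 = COGS $9,147.05 + ending $958.80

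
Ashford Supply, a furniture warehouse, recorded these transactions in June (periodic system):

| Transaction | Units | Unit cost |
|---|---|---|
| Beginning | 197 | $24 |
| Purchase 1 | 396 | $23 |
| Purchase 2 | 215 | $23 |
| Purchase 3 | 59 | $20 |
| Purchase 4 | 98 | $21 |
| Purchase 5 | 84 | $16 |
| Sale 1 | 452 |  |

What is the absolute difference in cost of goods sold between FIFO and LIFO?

$1,158

FIFO COGS: 197 @ $24 + 255 @ $23 = $10,593
LIFO COGS: 84 @ $16 + 98 @ $21 + 59 @ $20 + 211 @ $23 = $9,435
Difference = |$10,593 − $9,435| = $1,158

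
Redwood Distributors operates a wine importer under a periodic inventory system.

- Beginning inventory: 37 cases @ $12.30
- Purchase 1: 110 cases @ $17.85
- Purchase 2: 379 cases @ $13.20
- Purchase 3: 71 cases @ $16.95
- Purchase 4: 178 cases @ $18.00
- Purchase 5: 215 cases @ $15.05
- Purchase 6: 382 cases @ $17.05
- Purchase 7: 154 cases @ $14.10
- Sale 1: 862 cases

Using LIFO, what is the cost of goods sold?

COGS = $13,918.25

Sale 1 (862) [LIFO — newest first]: 154 @ $14.10 + 382 @ $17.05 + 215 @ $15.05 + 111 @ $18.00 = $13,918.25
Ending inventory: 37 @ $12.30 + 110 @ $17.85 + 379 @ $13.20 + 71 @ $16.95 + 67 @ $18.00 = $9,830.85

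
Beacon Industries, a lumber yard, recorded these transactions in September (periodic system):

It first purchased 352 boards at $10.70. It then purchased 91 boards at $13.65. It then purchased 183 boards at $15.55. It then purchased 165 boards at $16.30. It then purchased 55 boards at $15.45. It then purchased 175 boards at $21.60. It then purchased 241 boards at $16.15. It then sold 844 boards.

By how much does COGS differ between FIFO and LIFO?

FIFO COGS: 352 @ $10.70 + 91 @ $13.65 + 183 @ $15.55 + 165 @ $16.30 + 53 @ $15.45 = $11,362.55
LIFO COGS: 241 @ $16.15 + 175 @ $21.60 + 55 @ $15.45 + 165 @ $16.30 + 183 @ $15.55 + 25 @ $13.65 = $14,398.30
Difference = |$11,362.55 − $14,398.30| = $3,035.75

$3,035.75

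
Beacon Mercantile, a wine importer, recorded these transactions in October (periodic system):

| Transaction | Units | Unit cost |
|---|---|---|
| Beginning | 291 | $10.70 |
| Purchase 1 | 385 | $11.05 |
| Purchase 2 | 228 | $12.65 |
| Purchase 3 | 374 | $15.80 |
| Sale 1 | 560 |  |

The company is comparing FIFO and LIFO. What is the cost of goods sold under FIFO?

FIFO COGS: 291 @ $10.70 + 269 @ $11.05 = $6,086.15
LIFO COGS: 374 @ $15.80 + 186 @ $12.65 = $8,262.10

COGS = $6,086.15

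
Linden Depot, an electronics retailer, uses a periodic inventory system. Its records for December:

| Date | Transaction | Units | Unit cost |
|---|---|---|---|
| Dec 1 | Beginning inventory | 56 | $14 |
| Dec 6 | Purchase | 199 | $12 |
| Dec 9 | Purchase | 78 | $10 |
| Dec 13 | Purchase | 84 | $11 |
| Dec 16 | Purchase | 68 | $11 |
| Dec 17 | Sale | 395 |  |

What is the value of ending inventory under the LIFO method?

Dec 17, 395 sold [LIFO — newest first]: 68 @ $11 + 84 @ $11 + 78 @ $10 + 165 @ $12 = $4,432
Ending inventory: 56 @ $14 + 34 @ $12 = $1,192
Check: goods available $5,624 = COGS $4,432 + ending $1,192

Ending inventory = $1,192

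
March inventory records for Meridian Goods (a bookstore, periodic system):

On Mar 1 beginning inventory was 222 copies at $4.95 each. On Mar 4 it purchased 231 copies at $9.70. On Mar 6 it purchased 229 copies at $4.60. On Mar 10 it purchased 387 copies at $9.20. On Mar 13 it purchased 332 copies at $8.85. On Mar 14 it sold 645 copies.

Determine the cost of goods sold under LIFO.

Mar 14, 645 sold [LIFO — newest first]: 332 @ $8.85 + 313 @ $9.20 = $5,817.80
Ending inventory: 222 @ $4.95 + 231 @ $9.70 + 229 @ $4.60 + 74 @ $9.20 = $5,073.80
Check: goods available $10,891.60 = COGS $5,817.80 + ending $5,073.80

COGS = $5,817.80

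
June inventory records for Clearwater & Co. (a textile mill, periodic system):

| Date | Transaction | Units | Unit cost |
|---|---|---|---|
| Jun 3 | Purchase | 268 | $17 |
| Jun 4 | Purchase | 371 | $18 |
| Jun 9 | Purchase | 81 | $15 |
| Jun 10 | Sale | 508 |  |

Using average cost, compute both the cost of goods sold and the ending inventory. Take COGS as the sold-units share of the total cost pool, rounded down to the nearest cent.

Jun 10, sell 508: 508/720 × $12,449.00 → $8,783.46
Ending inventory (cost pool remaining) = $3,665.54
Check: goods available $12,449.00 = COGS $8,783.46 + ending $3,665.54

COGS = $8,783.46; ending inventory = $3,665.54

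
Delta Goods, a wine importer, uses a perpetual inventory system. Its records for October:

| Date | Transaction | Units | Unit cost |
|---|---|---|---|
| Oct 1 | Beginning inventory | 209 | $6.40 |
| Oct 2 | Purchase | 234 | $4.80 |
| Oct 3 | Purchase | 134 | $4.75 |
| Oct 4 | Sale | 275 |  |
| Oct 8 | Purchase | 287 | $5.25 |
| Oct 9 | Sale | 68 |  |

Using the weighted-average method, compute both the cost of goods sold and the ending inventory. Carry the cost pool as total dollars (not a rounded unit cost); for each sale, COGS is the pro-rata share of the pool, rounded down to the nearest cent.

After Oct 1: 209 on hand, pool $1,337.60 (≈ $6.4000 each)
After Oct 2: 443 on hand, pool $2,460.80 (≈ $5.5549 each)
After Oct 3: 577 on hand, pool $3,097.30 (≈ $5.3679 each)
Oct 4, sell 275: 275/577 × $3,097.30 → $1,476.18
After Oct 8: 589 on hand, pool $3,127.87 (≈ $5.3105 each)
Oct 9, sell 68: 68/589 × $3,127.87 → $361.11
Total COGS = $1,476.18 + $361.11 = $1,837.29
Ending inventory (cost pool remaining) = $2,766.76

COGS = $1,837.29; ending inventory = $2,766.76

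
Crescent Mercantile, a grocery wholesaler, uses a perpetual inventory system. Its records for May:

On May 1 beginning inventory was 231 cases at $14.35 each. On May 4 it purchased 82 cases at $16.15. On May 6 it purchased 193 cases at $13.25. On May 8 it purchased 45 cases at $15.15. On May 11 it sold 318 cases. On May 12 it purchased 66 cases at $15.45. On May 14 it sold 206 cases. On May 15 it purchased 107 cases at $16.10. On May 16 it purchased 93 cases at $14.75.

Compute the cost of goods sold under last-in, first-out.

May 11, 318 sold [LIFO — newest first]: 45 @ $15.15 + 193 @ $13.25 + 80 @ $16.15 = $4,531.00
May 14, 206 sold [LIFO — newest first]: 66 @ $15.45 + 2 @ $16.15 + 138 @ $14.35 = $3,032.30
Total COGS = $4,531.00 + $3,032.30 = $7,563.30
Ending inventory: 93 @ $14.35 + 107 @ $16.10 + 93 @ $14.75 = $4,429.00

COGS = $7,563.30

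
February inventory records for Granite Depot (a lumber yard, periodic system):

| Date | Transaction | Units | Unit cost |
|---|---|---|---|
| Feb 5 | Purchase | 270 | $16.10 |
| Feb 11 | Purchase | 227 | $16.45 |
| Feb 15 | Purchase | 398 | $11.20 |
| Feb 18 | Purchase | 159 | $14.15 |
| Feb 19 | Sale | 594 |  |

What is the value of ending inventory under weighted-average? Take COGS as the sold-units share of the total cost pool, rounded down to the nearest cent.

Ending inventory = $6,454.23

Feb 19, sell 594: 594/1054 × $14,788.60 → $8,334.37
Ending inventory (cost pool remaining) = $6,454.23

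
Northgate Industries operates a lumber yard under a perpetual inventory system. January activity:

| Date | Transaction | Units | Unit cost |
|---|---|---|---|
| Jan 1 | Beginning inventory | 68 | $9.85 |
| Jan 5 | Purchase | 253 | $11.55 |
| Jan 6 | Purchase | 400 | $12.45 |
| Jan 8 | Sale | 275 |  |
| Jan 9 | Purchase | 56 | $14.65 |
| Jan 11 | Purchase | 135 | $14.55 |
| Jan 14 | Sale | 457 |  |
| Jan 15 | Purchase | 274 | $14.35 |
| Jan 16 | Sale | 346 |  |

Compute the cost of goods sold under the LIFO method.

COGS = $14,156.70

Jan 8, 275 sold [LIFO — newest first]: 275 @ $12.45 = $3,423.75
Jan 14, 457 sold [LIFO — newest first]: 135 @ $14.55 + 56 @ $14.65 + 125 @ $12.45 + 141 @ $11.55 = $5,969.45
Jan 16, 346 sold [LIFO — newest first]: 274 @ $14.35 + 72 @ $11.55 = $4,763.50
Total COGS = $3,423.75 + $5,969.45 + $4,763.50 = $14,156.70
Ending inventory: 68 @ $9.85 + 40 @ $11.55 = $1,131.80
Check: goods available $15,288.50 = COGS $14,156.70 + ending $1,131.80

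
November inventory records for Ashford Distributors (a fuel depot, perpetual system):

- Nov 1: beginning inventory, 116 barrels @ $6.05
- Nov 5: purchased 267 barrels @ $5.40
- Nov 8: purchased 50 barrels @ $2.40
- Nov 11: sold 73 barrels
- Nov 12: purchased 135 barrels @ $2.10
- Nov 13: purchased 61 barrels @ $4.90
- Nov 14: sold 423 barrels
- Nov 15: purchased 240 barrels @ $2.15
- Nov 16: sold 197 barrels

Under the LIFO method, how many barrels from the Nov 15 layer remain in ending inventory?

Nov 11, 73 sold [LIFO — newest first]: 50 @ $2.40 + 23 @ $5.40 = $244.20
Nov 14, 423 sold [LIFO — newest first]: 61 @ $4.90 + 135 @ $2.10 + 227 @ $5.40 = $1,808.20
Nov 16, 197 sold [LIFO — newest first]: 197 @ $2.15 = $423.55
Total COGS = $244.20 + $1,808.20 + $423.55 = $2,475.95
Ending inventory: 116 @ $6.05 + 17 @ $5.40 + 43 @ $2.15 = $886.05

43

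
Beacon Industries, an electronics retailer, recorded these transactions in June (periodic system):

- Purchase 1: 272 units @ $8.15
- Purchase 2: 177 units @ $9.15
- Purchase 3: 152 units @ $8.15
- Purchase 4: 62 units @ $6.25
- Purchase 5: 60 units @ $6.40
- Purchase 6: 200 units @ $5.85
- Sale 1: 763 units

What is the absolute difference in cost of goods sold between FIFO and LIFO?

FIFO COGS: 272 @ $8.15 + 177 @ $9.15 + 152 @ $8.15 + 62 @ $6.25 + 60 @ $6.40 + 40 @ $5.85 = $6,080.65
LIFO COGS: 200 @ $5.85 + 60 @ $6.40 + 62 @ $6.25 + 152 @ $8.15 + 177 @ $9.15 + 112 @ $8.15 = $5,712.65
Difference = |$6,080.65 − $5,712.65| = $368.00

$368.00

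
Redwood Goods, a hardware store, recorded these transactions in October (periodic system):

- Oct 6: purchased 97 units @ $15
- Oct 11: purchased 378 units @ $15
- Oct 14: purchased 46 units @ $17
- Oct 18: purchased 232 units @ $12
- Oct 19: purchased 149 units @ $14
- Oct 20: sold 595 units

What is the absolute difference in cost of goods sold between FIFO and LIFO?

FIFO COGS: 97 @ $15 + 378 @ $15 + 46 @ $17 + 74 @ $12 = $8,795
LIFO COGS: 149 @ $14 + 232 @ $12 + 46 @ $17 + 168 @ $15 = $8,172
Difference = |$8,795 − $8,172| = $623

$623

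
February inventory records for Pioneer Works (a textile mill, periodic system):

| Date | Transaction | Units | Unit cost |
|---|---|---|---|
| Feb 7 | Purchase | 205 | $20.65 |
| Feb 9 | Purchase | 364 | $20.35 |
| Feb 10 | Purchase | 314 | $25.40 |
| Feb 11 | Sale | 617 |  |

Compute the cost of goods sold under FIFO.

Feb 11, 617 sold [FIFO — oldest first]: 205 @ $20.65 + 364 @ $20.35 + 48 @ $25.40 = $12,859.85
Ending inventory: 266 @ $25.40 = $6,756.40
Check: goods available $19,616.25 = COGS $12,859.85 + ending $6,756.40

COGS = $12,859.85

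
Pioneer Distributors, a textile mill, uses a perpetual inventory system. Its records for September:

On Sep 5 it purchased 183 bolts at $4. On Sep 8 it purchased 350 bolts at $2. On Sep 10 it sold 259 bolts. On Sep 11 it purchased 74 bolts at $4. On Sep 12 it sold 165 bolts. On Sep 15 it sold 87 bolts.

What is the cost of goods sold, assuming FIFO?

Sep 10, 259 sold [FIFO — oldest first]: 183 @ $4 + 76 @ $2 = $884
Sep 12, 165 sold [FIFO — oldest first]: 165 @ $2 = $330
Sep 15, 87 sold [FIFO — oldest first]: 87 @ $2 = $174
Total COGS = $884 + $330 + $174 = $1,388
Ending inventory: 22 @ $2 + 74 @ $4 = $340

COGS = $1,388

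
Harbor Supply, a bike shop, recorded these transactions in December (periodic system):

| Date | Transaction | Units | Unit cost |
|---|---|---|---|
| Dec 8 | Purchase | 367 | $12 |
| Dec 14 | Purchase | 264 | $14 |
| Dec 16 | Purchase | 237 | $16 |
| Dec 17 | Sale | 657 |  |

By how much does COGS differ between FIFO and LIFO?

$844

FIFO COGS: 367 @ $12 + 264 @ $14 + 26 @ $16 = $8,516
LIFO COGS: 237 @ $16 + 264 @ $14 + 156 @ $12 = $9,360
Difference = |$8,516 − $9,360| = $844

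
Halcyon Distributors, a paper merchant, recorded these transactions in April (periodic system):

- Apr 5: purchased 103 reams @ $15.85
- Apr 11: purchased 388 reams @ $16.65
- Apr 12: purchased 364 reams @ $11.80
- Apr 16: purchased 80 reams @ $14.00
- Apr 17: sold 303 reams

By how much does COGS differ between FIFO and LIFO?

FIFO COGS: 103 @ $15.85 + 200 @ $16.65 = $4,962.55
LIFO COGS: 80 @ $14.00 + 223 @ $11.80 = $3,751.40
Difference = |$4,962.55 − $3,751.40| = $1,211.15

$1,211.15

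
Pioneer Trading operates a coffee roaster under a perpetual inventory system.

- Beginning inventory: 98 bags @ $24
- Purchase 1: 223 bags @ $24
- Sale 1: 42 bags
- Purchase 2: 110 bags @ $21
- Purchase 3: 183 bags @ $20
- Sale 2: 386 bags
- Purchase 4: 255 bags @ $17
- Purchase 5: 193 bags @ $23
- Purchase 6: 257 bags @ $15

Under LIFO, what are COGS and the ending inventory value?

Sale 1 (42) [LIFO — newest first]: 42 @ $24 = $1,008
Sale 2 (386) [LIFO — newest first]: 183 @ $20 + 110 @ $21 + 93 @ $24 = $8,202
Total COGS = $1,008 + $8,202 = $9,210
Ending inventory: 98 @ $24 + 88 @ $24 + 255 @ $17 + 193 @ $23 + 257 @ $15 = $17,093
Check: goods available $26,303 = COGS $9,210 + ending $17,093

COGS = $9,210; ending inventory = $17,093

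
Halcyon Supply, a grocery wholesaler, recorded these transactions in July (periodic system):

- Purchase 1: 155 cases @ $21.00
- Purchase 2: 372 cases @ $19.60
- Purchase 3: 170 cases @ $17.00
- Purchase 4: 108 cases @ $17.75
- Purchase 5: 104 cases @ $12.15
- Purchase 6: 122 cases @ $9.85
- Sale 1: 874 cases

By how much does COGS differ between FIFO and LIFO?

$1,667.25

FIFO COGS: 155 @ $21.00 + 372 @ $19.60 + 170 @ $17.00 + 108 @ $17.75 + 69 @ $12.15 = $16,191.55
LIFO COGS: 122 @ $9.85 + 104 @ $12.15 + 108 @ $17.75 + 170 @ $17.00 + 370 @ $19.60 = $14,524.30
Difference = |$16,191.55 − $14,524.30| = $1,667.25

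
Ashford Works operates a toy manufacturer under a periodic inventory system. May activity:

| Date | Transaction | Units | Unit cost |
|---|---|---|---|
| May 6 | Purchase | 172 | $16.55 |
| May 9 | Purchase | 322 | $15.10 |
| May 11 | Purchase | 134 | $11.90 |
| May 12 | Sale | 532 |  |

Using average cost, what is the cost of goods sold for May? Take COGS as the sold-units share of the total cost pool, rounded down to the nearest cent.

May 12, sell 532: 532/628 × $9,303.40 → $7,881.22
Ending inventory (cost pool remaining) = $1,422.18
Check: goods available $9,303.40 = COGS $7,881.22 + ending $1,422.18

COGS = $7,881.22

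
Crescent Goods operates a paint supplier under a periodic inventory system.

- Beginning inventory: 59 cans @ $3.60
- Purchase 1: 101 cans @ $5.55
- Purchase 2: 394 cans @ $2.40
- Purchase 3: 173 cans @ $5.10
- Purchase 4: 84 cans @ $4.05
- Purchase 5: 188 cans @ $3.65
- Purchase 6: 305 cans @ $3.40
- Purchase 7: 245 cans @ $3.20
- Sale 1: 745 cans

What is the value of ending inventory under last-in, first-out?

Ending inventory = $2,912.70

Sale 1 (745) [LIFO — newest first]: 245 @ $3.20 + 305 @ $3.40 + 188 @ $3.65 + 7 @ $4.05 = $2,535.55
Ending inventory: 59 @ $3.60 + 101 @ $5.55 + 394 @ $2.40 + 173 @ $5.10 + 77 @ $4.05 = $2,912.70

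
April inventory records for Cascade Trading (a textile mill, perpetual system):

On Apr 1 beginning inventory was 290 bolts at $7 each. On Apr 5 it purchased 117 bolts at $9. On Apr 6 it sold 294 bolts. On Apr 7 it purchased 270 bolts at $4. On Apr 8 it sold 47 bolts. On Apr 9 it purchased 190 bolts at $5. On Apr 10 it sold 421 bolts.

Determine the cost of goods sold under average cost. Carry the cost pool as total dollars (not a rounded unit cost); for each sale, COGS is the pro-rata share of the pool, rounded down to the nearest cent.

After Apr 1: 290 on hand, pool $2,030.00 (≈ $7.0000 each)
After Apr 5: 407 on hand, pool $3,083.00 (≈ $7.5749 each)
Apr 6, sell 294: 294/407 × $3,083.00 → $2,227.03
After Apr 7: 383 on hand, pool $1,935.97 (≈ $5.0548 each)
Apr 8, sell 47: 47/383 × $1,935.97 → $237.57
After Apr 9: 526 on hand, pool $2,648.40 (≈ $5.0350 each)
Apr 10, sell 421: 421/526 × $2,648.40 → $2,119.72
Total COGS = $2,227.03 + $237.57 + $2,119.72 = $4,584.32
Ending inventory (cost pool remaining) = $528.68

COGS = $4,584.32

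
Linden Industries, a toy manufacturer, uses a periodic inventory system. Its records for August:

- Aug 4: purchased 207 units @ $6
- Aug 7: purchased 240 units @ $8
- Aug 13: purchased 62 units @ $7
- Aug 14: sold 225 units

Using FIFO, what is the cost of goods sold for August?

Aug 14, 225 sold [FIFO — oldest first]: 207 @ $6 + 18 @ $8 = $1,386
Ending inventory: 222 @ $8 + 62 @ $7 = $2,210

COGS = $1,386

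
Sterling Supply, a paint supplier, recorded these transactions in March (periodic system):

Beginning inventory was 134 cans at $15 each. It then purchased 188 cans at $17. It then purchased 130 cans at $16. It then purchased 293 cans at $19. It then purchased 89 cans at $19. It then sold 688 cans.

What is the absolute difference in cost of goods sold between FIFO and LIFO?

FIFO COGS: 134 @ $15 + 188 @ $17 + 130 @ $16 + 236 @ $19 = $11,770
LIFO COGS: 89 @ $19 + 293 @ $19 + 130 @ $16 + 176 @ $17 = $12,330
Difference = |$11,770 − $12,330| = $560

$560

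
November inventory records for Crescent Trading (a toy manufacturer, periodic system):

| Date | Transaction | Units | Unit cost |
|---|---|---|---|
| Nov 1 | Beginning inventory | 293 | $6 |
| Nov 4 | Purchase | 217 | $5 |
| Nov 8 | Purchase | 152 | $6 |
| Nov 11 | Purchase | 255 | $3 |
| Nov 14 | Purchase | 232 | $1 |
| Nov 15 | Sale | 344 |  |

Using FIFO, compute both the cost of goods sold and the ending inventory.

COGS = $2,013; ending inventory = $2,739

Nov 15, 344 sold [FIFO — oldest first]: 293 @ $6 + 51 @ $5 = $2,013
Ending inventory: 166 @ $5 + 152 @ $6 + 255 @ $3 + 232 @ $1 = $2,739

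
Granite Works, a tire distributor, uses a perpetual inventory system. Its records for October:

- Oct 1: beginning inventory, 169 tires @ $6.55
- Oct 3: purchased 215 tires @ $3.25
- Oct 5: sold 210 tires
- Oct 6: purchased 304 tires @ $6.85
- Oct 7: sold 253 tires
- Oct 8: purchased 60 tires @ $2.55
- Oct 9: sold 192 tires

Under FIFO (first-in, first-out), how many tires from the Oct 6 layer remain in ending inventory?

Oct 5, 210 sold [FIFO — oldest first]: 169 @ $6.55 + 41 @ $3.25 = $1,240.20
Oct 7, 253 sold [FIFO — oldest first]: 174 @ $3.25 + 79 @ $6.85 = $1,106.65
Oct 9, 192 sold [FIFO — oldest first]: 192 @ $6.85 = $1,315.20
Total COGS = $1,240.20 + $1,106.65 + $1,315.20 = $3,662.05
Ending inventory: 33 @ $6.85 + 60 @ $2.55 = $379.05
Check: goods available $4,041.10 = COGS $3,662.05 + ending $379.05

33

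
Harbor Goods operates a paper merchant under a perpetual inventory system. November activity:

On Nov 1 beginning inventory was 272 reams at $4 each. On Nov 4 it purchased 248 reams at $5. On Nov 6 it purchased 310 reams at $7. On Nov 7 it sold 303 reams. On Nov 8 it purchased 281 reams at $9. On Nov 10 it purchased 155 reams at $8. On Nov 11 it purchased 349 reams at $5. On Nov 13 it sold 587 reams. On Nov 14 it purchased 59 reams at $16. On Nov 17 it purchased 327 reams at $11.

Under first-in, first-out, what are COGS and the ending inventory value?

COGS = $5,038; ending inventory = $9,515

Nov 7, 303 sold [FIFO — oldest first]: 272 @ $4 + 31 @ $5 = $1,243
Nov 13, 587 sold [FIFO — oldest first]: 217 @ $5 + 310 @ $7 + 60 @ $9 = $3,795
Total COGS = $1,243 + $3,795 = $5,038
Ending inventory: 221 @ $9 + 155 @ $8 + 349 @ $5 + 59 @ $16 + 327 @ $11 = $9,515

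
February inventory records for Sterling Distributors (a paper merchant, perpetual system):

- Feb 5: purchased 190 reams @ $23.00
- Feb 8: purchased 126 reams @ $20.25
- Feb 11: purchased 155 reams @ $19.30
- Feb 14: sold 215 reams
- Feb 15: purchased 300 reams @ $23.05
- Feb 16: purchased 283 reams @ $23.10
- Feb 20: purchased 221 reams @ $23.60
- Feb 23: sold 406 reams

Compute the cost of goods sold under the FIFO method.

COGS = $13,370.50

Feb 14, 215 sold [FIFO — oldest first]: 190 @ $23.00 + 25 @ $20.25 = $4,876.25
Feb 23, 406 sold [FIFO — oldest first]: 101 @ $20.25 + 155 @ $19.30 + 150 @ $23.05 = $8,494.25
Total COGS = $4,876.25 + $8,494.25 = $13,370.50
Ending inventory: 150 @ $23.05 + 283 @ $23.10 + 221 @ $23.60 = $15,210.40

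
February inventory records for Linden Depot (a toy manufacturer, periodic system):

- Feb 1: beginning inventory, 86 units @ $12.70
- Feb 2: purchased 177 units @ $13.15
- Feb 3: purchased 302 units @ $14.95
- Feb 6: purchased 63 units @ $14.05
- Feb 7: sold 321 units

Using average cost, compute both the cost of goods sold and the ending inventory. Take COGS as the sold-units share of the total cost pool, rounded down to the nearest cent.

Feb 7, sell 321: 321/628 × $8,819.80 → $4,508.20
Ending inventory (cost pool remaining) = $4,311.60

COGS = $4,508.20; ending inventory = $4,311.60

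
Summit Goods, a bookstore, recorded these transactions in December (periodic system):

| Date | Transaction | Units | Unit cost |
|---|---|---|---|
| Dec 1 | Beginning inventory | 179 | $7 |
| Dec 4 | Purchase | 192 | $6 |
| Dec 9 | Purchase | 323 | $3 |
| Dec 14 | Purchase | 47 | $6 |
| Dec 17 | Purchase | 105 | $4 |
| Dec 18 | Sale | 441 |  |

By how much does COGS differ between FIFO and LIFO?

$1,046

FIFO COGS: 179 @ $7 + 192 @ $6 + 70 @ $3 = $2,615
LIFO COGS: 105 @ $4 + 47 @ $6 + 289 @ $3 = $1,569
Difference = |$2,615 − $1,569| = $1,046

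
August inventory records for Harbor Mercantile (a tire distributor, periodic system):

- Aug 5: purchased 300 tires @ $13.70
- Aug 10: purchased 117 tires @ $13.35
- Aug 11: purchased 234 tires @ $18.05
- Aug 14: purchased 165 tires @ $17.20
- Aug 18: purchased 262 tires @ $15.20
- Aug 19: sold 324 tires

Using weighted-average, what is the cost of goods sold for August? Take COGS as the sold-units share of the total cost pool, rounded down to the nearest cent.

Aug 19, sell 324: 324/1078 × $16,716.05 → $5,024.11
Ending inventory (cost pool remaining) = $11,691.94
Check: goods available $16,716.05 = COGS $5,024.11 + ending $11,691.94

COGS = $5,024.11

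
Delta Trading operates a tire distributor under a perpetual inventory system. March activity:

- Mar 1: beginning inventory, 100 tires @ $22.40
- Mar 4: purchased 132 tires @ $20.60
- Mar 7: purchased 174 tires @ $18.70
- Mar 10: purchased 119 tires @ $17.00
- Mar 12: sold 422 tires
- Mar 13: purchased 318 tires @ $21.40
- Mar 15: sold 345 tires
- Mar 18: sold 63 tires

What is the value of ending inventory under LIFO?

Ending inventory = $291.20

Mar 12, 422 sold [LIFO — newest first]: 119 @ $17.00 + 174 @ $18.70 + 129 @ $20.60 = $7,934.20
Mar 15, 345 sold [LIFO — newest first]: 318 @ $21.40 + 3 @ $20.60 + 24 @ $22.40 = $7,404.60
Mar 18, 63 sold [LIFO — newest first]: 63 @ $22.40 = $1,411.20
Total COGS = $7,934.20 + $7,404.60 + $1,411.20 = $16,750.00
Ending inventory: 13 @ $22.40 = $291.20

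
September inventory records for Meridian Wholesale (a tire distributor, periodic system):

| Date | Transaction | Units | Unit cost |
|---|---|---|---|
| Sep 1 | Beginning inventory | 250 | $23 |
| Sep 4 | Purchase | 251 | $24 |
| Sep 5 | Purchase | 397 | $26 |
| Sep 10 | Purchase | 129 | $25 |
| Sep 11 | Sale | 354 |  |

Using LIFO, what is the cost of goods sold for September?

COGS = $9,075

Sep 11, 354 sold [LIFO — newest first]: 129 @ $25 + 225 @ $26 = $9,075
Ending inventory: 250 @ $23 + 251 @ $24 + 172 @ $26 = $16,246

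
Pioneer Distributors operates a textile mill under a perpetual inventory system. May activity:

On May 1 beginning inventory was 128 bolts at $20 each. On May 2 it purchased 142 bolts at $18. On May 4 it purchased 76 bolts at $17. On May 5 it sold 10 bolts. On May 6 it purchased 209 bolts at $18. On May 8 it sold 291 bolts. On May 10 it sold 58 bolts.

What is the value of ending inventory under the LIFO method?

Ending inventory = $3,784

May 5, 10 sold [LIFO — newest first]: 10 @ $17 = $170
May 8, 291 sold [LIFO — newest first]: 209 @ $18 + 66 @ $17 + 16 @ $18 = $5,172
May 10, 58 sold [LIFO — newest first]: 58 @ $18 = $1,044
Total COGS = $170 + $5,172 + $1,044 = $6,386
Ending inventory: 128 @ $20 + 68 @ $18 = $3,784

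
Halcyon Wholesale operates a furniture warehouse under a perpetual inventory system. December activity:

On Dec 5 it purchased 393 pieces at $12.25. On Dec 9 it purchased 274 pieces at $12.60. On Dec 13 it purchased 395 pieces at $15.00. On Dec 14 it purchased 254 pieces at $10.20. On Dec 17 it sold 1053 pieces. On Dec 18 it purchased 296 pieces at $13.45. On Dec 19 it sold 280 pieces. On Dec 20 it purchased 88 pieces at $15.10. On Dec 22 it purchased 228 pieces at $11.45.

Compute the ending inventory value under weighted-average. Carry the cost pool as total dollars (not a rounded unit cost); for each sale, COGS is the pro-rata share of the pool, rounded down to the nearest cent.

After Dec 5: 393 on hand, pool $4,814.25 (≈ $12.2500 each)
After Dec 9: 667 on hand, pool $8,266.65 (≈ $12.3938 each)
After Dec 13: 1062 on hand, pool $14,191.65 (≈ $13.3631 each)
After Dec 14: 1316 on hand, pool $16,782.45 (≈ $12.7526 each)
Dec 17, sell 1053: 1053/1316 × $16,782.45 → $13,428.51
After Dec 18: 559 on hand, pool $7,335.14 (≈ $13.1219 each)
Dec 19, sell 280: 280/559 × $7,335.14 → $3,674.13
After Dec 20: 367 on hand, pool $4,989.81 (≈ $13.5962 each)
After Dec 22: 595 on hand, pool $7,600.41 (≈ $12.7738 each)
Total COGS = $13,428.51 + $3,674.13 = $17,102.64
Ending inventory (cost pool remaining) = $7,600.41

Ending inventory = $7,600.41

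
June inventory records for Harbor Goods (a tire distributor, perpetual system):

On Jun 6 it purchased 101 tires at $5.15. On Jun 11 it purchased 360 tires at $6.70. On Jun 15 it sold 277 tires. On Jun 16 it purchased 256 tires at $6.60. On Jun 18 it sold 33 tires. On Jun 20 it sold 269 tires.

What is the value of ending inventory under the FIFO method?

Jun 15, 277 sold [FIFO — oldest first]: 101 @ $5.15 + 176 @ $6.70 = $1,699.35
Jun 18, 33 sold [FIFO — oldest first]: 33 @ $6.70 = $221.10
Jun 20, 269 sold [FIFO — oldest first]: 151 @ $6.70 + 118 @ $6.60 = $1,790.50
Total COGS = $1,699.35 + $221.10 + $1,790.50 = $3,710.95
Ending inventory: 138 @ $6.60 = $910.80

Ending inventory = $910.80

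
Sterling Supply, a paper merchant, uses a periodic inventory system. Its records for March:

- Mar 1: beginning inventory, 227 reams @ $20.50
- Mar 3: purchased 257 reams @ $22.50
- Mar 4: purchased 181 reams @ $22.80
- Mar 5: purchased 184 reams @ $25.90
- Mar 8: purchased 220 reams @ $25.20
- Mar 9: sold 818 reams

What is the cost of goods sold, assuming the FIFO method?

COGS = $18,525.50

Mar 9, 818 sold [FIFO — oldest first]: 227 @ $20.50 + 257 @ $22.50 + 181 @ $22.80 + 153 @ $25.90 = $18,525.50
Ending inventory: 31 @ $25.90 + 220 @ $25.20 = $6,346.90
Check: goods available $24,872.40 = COGS $18,525.50 + ending $6,346.90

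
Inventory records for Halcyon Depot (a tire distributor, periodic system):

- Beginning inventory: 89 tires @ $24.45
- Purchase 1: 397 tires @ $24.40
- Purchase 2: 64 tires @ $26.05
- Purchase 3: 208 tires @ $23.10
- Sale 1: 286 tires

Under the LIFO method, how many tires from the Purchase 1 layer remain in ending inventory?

383

Sale 1 (286) [LIFO — newest first]: 208 @ $23.10 + 64 @ $26.05 + 14 @ $24.40 = $6,813.60
Ending inventory: 89 @ $24.45 + 383 @ $24.40 = $11,521.25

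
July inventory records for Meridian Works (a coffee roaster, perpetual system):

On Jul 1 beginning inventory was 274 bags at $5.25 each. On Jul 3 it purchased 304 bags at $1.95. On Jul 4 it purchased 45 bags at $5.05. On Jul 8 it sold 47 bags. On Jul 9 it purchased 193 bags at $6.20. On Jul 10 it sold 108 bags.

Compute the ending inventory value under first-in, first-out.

Ending inventory = $2,641.40

Jul 8, 47 sold [FIFO — oldest first]: 47 @ $5.25 = $246.75
Jul 10, 108 sold [FIFO — oldest first]: 108 @ $5.25 = $567.00
Total COGS = $246.75 + $567.00 = $813.75
Ending inventory: 119 @ $5.25 + 304 @ $1.95 + 45 @ $5.05 + 193 @ $6.20 = $2,641.40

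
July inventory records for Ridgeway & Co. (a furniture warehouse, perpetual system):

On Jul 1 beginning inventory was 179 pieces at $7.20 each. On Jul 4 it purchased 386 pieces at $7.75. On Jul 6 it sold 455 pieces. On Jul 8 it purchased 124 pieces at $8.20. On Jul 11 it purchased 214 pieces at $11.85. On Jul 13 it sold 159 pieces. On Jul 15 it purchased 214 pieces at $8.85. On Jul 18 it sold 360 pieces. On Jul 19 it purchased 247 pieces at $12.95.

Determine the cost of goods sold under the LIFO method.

Jul 6, 455 sold [LIFO — newest first]: 386 @ $7.75 + 69 @ $7.20 = $3,488.30
Jul 13, 159 sold [LIFO — newest first]: 159 @ $11.85 = $1,884.15
Jul 18, 360 sold [LIFO — newest first]: 214 @ $8.85 + 55 @ $11.85 + 91 @ $8.20 = $3,291.85
Total COGS = $3,488.30 + $1,884.15 + $3,291.85 = $8,664.30
Ending inventory: 110 @ $7.20 + 33 @ $8.20 + 247 @ $12.95 = $4,261.25

COGS = $8,664.30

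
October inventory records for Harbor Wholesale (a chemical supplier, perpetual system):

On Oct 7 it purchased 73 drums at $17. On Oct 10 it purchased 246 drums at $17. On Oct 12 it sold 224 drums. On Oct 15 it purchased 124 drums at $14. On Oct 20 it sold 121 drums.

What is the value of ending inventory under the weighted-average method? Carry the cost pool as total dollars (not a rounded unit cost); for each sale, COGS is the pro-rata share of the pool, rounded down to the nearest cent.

After Oct 7: 73 on hand, pool $1,241.00 (≈ $17.0000 each)
After Oct 10: 319 on hand, pool $5,423.00 (≈ $17.0000 each)
Oct 12, sell 224: 224/319 × $5,423.00 → $3,808.00
After Oct 15: 219 on hand, pool $3,351.00 (≈ $15.3014 each)
Oct 20, sell 121: 121/219 × $3,351.00 → $1,851.46
Total COGS = $3,808.00 + $1,851.46 = $5,659.46
Ending inventory (cost pool remaining) = $1,499.54

Ending inventory = $1,499.54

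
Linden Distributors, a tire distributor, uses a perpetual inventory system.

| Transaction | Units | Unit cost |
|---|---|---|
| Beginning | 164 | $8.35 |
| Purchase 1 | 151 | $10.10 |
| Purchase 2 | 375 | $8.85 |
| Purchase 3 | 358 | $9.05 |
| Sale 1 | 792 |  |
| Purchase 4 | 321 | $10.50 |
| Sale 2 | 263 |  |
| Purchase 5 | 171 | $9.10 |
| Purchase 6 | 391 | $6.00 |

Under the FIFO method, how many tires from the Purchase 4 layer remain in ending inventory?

314

Sale 1 (792) [FIFO — oldest first]: 164 @ $8.35 + 151 @ $10.10 + 375 @ $8.85 + 102 @ $9.05 = $7,136.35
Sale 2 (263) [FIFO — oldest first]: 256 @ $9.05 + 7 @ $10.50 = $2,390.30
Total COGS = $7,136.35 + $2,390.30 = $9,526.65
Ending inventory: 314 @ $10.50 + 171 @ $9.10 + 391 @ $6.00 = $7,199.10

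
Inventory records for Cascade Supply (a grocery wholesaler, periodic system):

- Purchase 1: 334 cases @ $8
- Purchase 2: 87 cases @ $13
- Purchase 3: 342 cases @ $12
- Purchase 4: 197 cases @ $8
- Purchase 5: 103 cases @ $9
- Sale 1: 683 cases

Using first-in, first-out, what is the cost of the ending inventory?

Sale 1 (683) [FIFO — oldest first]: 334 @ $8 + 87 @ $13 + 262 @ $12 = $6,947
Ending inventory: 80 @ $12 + 197 @ $8 + 103 @ $9 = $3,463
Check: goods available $10,410 = COGS $6,947 + ending $3,463

Ending inventory = $3,463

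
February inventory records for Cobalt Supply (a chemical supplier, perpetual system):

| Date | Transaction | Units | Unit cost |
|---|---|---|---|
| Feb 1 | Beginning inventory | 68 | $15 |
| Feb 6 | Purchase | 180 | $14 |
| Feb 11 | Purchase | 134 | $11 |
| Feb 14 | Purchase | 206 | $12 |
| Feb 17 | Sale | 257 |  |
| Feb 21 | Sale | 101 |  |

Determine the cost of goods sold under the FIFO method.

COGS = $4,750

Feb 17, 257 sold [FIFO — oldest first]: 68 @ $15 + 180 @ $14 + 9 @ $11 = $3,639
Feb 21, 101 sold [FIFO — oldest first]: 101 @ $11 = $1,111
Total COGS = $3,639 + $1,111 = $4,750
Ending inventory: 24 @ $11 + 206 @ $12 = $2,736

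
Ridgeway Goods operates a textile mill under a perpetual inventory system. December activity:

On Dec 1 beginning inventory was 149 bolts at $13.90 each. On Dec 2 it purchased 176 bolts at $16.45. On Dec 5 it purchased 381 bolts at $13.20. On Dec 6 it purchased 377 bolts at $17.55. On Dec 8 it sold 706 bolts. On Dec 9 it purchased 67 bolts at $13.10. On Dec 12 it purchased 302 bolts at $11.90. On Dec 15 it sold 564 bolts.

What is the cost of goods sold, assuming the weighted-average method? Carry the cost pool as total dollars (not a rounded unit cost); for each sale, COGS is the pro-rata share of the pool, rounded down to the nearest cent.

After Dec 1: 149 on hand, pool $2,071.10 (≈ $13.9000 each)
After Dec 2: 325 on hand, pool $4,966.30 (≈ $15.2809 each)
After Dec 5: 706 on hand, pool $9,995.50 (≈ $14.1579 each)
After Dec 6: 1083 on hand, pool $16,611.85 (≈ $15.3387 each)
Dec 8, sell 706: 706/1083 × $16,611.85 → $10,829.14
After Dec 9: 444 on hand, pool $6,660.41 (≈ $15.0009 each)
After Dec 12: 746 on hand, pool $10,254.21 (≈ $13.7456 each)
Dec 15, sell 564: 564/746 × $10,254.21 → $7,752.51
Total COGS = $10,829.14 + $7,752.51 = $18,581.65
Ending inventory (cost pool remaining) = $2,501.70

COGS = $18,581.65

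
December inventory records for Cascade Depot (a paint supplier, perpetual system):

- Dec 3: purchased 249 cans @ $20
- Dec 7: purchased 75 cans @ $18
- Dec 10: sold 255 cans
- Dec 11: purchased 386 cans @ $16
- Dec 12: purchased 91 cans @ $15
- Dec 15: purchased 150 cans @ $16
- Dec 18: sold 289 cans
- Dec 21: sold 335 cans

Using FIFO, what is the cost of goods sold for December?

Dec 10, 255 sold [FIFO — oldest first]: 249 @ $20 + 6 @ $18 = $5,088
Dec 18, 289 sold [FIFO — oldest first]: 69 @ $18 + 220 @ $16 = $4,762
Dec 21, 335 sold [FIFO — oldest first]: 166 @ $16 + 91 @ $15 + 78 @ $16 = $5,269
Total COGS = $5,088 + $4,762 + $5,269 = $15,119
Ending inventory: 72 @ $16 = $1,152
Check: goods available $16,271 = COGS $15,119 + ending $1,152

COGS = $15,119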